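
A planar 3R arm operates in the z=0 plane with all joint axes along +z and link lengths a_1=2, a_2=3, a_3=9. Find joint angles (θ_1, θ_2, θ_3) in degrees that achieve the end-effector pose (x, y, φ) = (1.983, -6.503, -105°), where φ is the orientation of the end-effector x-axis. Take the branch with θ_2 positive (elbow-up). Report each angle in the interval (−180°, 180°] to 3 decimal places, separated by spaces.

8.870 29.983 -143.853

wrist centre = target − a_3·(cos φ, sin φ) = (4.3124, 2.1903)
cos θ_2 = (23.3941−2²−3²)/(2·2·3) = 0.8662; θ_2 = 29.9828° (elbow-up)
β = atan2(2.1903,4.3124) = 26.9268°; ψ = atan2(1.4992,4.5985) = 18.0571°
θ_1 = β − ψ = 8.8697°
θ_3 = φ − θ_1 − θ_2 = -143.8526° (wrapped to (-180°,180°])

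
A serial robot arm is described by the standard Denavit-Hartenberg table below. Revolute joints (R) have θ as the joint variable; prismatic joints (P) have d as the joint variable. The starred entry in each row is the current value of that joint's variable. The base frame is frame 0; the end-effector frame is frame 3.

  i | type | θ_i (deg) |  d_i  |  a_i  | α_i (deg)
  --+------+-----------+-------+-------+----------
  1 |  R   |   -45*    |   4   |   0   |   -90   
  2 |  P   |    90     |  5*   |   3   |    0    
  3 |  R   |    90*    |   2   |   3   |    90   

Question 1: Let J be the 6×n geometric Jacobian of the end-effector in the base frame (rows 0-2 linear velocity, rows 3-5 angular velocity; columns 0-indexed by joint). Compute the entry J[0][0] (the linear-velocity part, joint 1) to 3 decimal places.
-7.071

axis z_0 = ẑ; lever o_n−o_0 = (2.8284,7.0711,1.0000)
cross product → J_v[:, 0] = (-7.0711,2.8284,0.0000)
J_ω[:, 0] = z_0
entry J[0][0] = -7.0711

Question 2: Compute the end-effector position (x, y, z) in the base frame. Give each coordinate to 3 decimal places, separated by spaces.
2.828 7.071 1.000

after link 1: o_1 = (0.0000, 0.0000, 4.0000)
after link 2: o_2 = (3.5355, 3.5355, 1.0000)
after link 3: o_3 = (2.8284, 7.0711, 1.0000)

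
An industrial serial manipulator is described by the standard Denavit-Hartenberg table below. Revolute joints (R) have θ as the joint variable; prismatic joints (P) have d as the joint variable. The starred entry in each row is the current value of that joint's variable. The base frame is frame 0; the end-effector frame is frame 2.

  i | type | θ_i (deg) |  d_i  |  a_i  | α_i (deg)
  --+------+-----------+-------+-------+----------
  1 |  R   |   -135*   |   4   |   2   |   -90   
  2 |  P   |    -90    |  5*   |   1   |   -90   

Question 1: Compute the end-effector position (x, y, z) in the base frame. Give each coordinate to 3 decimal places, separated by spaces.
after link 1: o_1 = (-1.4142, -1.4142, 4.0000)
after link 2: o_2 = (2.1213, -4.9497, 5.0000)

2.121 -4.950 5.000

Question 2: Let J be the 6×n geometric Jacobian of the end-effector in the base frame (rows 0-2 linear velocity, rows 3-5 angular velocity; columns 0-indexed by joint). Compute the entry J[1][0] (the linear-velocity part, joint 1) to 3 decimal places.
2.121

axis z_0 = ẑ; lever o_n−o_0 = (2.1213,-4.9497,5.0000)
cross product → J_v[:, 0] = (4.9497,2.1213,-0.0000)
J_ω[:, 0] = z_0
entry J[1][0] = 2.1213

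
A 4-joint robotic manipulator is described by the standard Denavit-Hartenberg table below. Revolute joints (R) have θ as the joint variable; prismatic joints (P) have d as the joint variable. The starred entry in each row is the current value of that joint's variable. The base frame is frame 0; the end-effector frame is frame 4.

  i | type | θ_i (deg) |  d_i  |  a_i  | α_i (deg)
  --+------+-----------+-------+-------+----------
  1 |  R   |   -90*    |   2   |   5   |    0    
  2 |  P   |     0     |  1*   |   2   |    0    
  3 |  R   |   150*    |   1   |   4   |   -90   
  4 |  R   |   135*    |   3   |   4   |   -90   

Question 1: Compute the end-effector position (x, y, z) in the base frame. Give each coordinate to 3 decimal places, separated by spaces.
after link 1: o_1 = (0.0000, -5.0000, 2.0000)
after link 2: o_2 = (0.0000, -7.0000, 3.0000)
after link 3: o_3 = (2.0000, -3.5359, 4.0000)
after link 4: o_4 = (-2.0123, -4.4854, 1.1716)

-2.012 -4.485 1.172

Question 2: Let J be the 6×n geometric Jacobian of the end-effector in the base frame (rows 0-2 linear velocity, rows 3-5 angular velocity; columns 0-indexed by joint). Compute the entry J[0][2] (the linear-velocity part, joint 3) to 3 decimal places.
-2.515

axis z_2 = (0.0000,0.0000,1.0000); lever o_n−o_2 = (-2.0123,2.5146,-1.8284)
cross product → J_v[:, 2] = (-2.5146,-2.0123,0.0000)
J_ω[:, 2] = z_2
entry J[0][2] = -2.5146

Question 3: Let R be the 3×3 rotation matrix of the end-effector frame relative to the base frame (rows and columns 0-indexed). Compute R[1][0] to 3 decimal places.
-0.612

End-effector x-axis (col 0 of R) = (-0.3536,-0.6124,-0.7071)
R[1][0] = -0.6124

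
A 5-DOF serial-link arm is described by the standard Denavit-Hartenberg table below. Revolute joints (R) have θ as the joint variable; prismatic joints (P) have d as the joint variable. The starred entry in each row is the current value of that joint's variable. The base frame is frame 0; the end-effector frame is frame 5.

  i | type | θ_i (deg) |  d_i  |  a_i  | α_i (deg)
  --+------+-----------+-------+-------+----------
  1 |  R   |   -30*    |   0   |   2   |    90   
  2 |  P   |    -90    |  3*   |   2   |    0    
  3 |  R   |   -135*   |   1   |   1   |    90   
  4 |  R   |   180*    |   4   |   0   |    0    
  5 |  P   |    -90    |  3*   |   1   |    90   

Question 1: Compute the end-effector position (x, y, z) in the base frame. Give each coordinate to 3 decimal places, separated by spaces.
2.906 -7.451 3.657

after link 1: o_1 = (1.7321, -1.0000, 0.0000)
after link 2: o_2 = (0.2321, -3.5981, -2.0000)
after link 3: o_3 = (-0.8803, -4.1105, -1.2929)
after link 4: o_4 = (1.5692, -5.5248, 1.5355)
after link 5: o_5 = (2.9063, -7.4514, 3.6569)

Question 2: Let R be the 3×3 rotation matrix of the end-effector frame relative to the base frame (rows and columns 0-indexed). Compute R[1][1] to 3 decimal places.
End-effector y-axis (col 1 of R) = (0.6124,-0.3536,0.7071)
R[1][1] = -0.3536

-0.354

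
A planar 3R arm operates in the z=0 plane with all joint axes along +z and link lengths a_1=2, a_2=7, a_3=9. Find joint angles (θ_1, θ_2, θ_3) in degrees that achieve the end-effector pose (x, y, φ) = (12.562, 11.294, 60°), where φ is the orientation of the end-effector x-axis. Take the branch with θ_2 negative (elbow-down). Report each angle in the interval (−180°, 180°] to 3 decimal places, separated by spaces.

46.947 -30.018 43.071

wrist centre = target − a_3·(cos φ, sin φ) = (8.0620, 3.4998)
cos θ_2 = (77.2442−2²−7²)/(2·2·7) = 0.8659; θ_2 = -30.0183° (elbow-down)
β = atan2(3.4998,8.0620) = 23.4660°; ψ = atan2(-3.5019,8.0611) = -23.4814°
θ_1 = β − ψ = 46.9474°
θ_3 = φ − θ_1 − θ_2 = 43.0709° (wrapped to (-180°,180°])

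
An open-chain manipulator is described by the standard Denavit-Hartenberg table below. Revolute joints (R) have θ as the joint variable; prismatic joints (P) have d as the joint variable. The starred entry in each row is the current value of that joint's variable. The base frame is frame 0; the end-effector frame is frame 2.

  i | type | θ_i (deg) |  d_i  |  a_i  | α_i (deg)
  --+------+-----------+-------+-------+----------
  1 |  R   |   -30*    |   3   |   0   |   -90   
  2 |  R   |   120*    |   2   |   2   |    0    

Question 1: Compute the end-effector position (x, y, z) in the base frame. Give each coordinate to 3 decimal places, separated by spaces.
after link 1: o_1 = (0.0000, 0.0000, 3.0000)
after link 2: o_2 = (0.1340, 2.2321, 1.2679)

0.134 2.232 1.268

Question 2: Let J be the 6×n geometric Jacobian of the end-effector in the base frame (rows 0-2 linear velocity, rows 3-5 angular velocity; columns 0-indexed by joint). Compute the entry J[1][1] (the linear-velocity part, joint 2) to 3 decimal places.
0.866

axis z_1 = (0.5000,0.8660,0.0000); lever o_n−o_1 = (0.1340,2.2321,-1.7321)
cross product → J_v[:, 1] = (-1.5000,0.8660,1.0000)
J_ω[:, 1] = z_1
entry J[1][1] = 0.8660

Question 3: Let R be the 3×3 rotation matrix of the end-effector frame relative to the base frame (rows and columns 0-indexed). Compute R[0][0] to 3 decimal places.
End-effector x-axis (col 0 of R) = (-0.4330,0.2500,-0.8660)
R[0][0] = -0.4330

-0.433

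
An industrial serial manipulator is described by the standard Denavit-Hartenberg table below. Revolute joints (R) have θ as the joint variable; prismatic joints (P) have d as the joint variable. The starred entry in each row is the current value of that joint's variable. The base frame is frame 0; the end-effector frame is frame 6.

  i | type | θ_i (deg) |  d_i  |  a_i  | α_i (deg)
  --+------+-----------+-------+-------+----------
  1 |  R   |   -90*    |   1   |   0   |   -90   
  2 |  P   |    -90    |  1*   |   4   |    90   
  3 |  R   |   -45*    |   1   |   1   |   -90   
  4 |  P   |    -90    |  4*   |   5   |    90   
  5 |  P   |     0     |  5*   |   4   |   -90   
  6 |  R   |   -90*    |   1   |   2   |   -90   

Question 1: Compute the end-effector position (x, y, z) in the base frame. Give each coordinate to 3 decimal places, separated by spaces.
after link 1: o_1 = (0.0000, 0.0000, 1.0000)
after link 2: o_2 = (1.0000, -0.0000, 5.0000)
after link 3: o_3 = (0.2929, 1.0000, 5.7071)
after link 4: o_4 = (3.1213, 6.0000, 8.5355)
after link 5: o_5 = (6.6569, 10.0000, 5.0000)
after link 6: o_6 = (8.7782, 10.0000, 4.2929)

8.778 10.000 4.293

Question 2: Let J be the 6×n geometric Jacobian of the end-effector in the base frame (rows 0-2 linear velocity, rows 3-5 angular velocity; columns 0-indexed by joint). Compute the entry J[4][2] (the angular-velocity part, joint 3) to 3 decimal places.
1.000

axis z_2 = (-0.0000,1.0000,0.0000); lever o_n−o_2 = (7.7782,10.0000,-0.7071)
cross product → J_v[:, 2] = (-0.7071,0.0000,-7.7782)
J_ω[:, 2] = z_2
entry J[4][2] = 1.0000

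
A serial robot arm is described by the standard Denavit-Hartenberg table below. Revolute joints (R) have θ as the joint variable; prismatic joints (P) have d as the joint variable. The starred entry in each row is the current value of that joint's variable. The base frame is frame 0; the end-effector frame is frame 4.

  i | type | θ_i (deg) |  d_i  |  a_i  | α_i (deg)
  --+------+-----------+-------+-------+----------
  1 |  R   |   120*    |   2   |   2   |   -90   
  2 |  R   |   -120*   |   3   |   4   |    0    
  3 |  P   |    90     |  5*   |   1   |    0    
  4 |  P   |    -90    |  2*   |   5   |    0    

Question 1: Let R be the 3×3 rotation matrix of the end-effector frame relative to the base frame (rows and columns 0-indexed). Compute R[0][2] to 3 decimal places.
End-effector z-axis (col 2 of R) = (-0.8660,-0.5000,0.0000)
R[0][2] = -0.8660

-0.866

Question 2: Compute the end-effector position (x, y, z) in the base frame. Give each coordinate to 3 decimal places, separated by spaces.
-7.843 -6.415 10.294

after link 1: o_1 = (-1.0000, 1.7321, 2.0000)
after link 2: o_2 = (-2.5981, -1.5000, 5.4641)
after link 3: o_3 = (-7.3612, -3.2500, 5.9641)
after link 4: o_4 = (-7.8433, -6.4151, 10.2942)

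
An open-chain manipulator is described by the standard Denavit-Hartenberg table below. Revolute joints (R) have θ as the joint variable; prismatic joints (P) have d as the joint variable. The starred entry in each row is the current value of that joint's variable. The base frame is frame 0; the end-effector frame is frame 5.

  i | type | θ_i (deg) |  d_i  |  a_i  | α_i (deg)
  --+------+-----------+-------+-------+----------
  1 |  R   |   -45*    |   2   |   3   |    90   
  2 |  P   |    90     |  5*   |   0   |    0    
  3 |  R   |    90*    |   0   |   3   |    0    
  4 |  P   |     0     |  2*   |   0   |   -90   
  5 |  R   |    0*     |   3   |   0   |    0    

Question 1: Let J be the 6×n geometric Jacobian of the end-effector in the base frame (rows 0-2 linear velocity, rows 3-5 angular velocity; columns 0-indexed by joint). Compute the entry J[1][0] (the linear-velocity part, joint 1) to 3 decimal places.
axis z_0 = ẑ; lever o_n−o_0 = (-4.9497,-4.9497,-1.0000)
cross product → J_v[:, 0] = (4.9497,-4.9497,0.0000)
J_ω[:, 0] = z_0
entry J[1][0] = -4.9497

-4.950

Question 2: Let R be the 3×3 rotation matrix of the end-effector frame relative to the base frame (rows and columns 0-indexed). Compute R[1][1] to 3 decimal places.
End-effector y-axis (col 1 of R) = (0.7071,0.7071,-0.0000)
R[1][1] = 0.7071

0.707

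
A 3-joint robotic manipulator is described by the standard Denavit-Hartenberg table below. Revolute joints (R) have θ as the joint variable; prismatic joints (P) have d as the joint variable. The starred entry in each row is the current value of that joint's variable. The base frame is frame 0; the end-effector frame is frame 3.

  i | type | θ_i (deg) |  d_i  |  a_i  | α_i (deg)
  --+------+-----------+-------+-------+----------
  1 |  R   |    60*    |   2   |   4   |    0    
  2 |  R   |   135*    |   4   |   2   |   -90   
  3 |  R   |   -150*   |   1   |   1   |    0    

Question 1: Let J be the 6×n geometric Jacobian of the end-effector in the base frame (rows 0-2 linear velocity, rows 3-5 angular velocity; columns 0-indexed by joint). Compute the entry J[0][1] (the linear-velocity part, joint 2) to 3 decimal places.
1.259

axis z_1 = (0.0000,0.0000,1.0000); lever o_n−o_1 = (-0.8365,-1.2594,4.5000)
cross product → J_v[:, 1] = (1.2594,-0.8365,0.0000)
J_ω[:, 1] = z_1
entry J[0][1] = 1.2594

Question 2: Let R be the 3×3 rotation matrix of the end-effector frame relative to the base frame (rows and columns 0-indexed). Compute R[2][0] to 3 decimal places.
End-effector x-axis (col 0 of R) = (0.8365,0.2241,0.5000)
R[2][0] = 0.5000

0.500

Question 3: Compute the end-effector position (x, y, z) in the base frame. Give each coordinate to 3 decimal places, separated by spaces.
1.163 2.205 6.500

after link 1: o_1 = (2.0000, 3.4641, 2.0000)
after link 2: o_2 = (0.0681, 2.9465, 6.0000)
after link 3: o_3 = (1.1635, 2.2047, 6.5000)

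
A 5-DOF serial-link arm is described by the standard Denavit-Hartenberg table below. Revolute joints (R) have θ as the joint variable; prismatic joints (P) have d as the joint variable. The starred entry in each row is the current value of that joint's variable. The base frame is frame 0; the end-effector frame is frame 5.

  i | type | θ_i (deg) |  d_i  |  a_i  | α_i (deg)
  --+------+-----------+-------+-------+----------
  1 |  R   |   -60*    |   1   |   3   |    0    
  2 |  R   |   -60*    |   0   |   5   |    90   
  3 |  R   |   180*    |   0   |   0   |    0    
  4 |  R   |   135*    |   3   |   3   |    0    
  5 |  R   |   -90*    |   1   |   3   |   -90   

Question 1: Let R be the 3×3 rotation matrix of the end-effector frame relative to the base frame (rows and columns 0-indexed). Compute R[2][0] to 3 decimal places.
End-effector x-axis (col 0 of R) = (0.3536,0.6124,-0.7071)
R[2][0] = -0.7071

-0.707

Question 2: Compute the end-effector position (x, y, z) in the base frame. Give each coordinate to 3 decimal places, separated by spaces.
-4.464 -4.928 -3.243

after link 1: o_1 = (1.5000, -2.5981, 1.0000)
after link 2: o_2 = (-1.0000, -6.9282, 1.0000)
after link 3: o_3 = (-1.0000, -6.9282, 1.0000)
after link 4: o_4 = (-4.6587, -7.2653, -1.1213)
after link 5: o_5 = (-4.4641, -4.9282, -3.2426)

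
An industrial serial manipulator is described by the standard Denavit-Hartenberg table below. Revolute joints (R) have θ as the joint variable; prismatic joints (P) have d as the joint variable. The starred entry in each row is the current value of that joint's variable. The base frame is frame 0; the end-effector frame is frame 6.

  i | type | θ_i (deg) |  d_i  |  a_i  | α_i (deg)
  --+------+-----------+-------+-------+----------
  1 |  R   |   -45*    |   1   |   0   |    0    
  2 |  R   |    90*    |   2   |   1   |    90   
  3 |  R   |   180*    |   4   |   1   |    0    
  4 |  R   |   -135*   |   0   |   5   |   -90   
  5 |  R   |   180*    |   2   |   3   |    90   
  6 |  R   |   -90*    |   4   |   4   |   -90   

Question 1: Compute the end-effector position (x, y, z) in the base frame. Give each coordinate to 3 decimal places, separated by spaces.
2.000 2.000 3.000

after link 1: o_1 = (0.0000, 0.0000, 1.0000)
after link 2: o_2 = (0.7071, 0.7071, 3.0000)
after link 3: o_3 = (2.8284, -2.8284, 3.0000)
after link 4: o_4 = (5.3284, -0.3284, 6.5355)
after link 5: o_5 = (2.8284, -2.8284, 5.8284)
after link 6: o_6 = (2.0000, 2.0000, 3.0000)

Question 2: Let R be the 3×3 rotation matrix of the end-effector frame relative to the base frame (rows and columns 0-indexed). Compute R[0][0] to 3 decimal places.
End-effector x-axis (col 0 of R) = (0.5000,0.5000,-0.7071)
R[0][0] = 0.5000

0.500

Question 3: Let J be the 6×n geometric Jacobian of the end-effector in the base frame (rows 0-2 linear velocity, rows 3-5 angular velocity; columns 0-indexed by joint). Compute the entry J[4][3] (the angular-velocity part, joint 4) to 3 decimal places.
axis z_3 = (0.7071,-0.7071,0.0000); lever o_n−o_3 = (-0.8284,4.8284,0.0000)
cross product → J_v[:, 3] = (-0.0000,-0.0000,2.8284)
J_ω[:, 3] = z_3
entry J[4][3] = -0.7071

-0.707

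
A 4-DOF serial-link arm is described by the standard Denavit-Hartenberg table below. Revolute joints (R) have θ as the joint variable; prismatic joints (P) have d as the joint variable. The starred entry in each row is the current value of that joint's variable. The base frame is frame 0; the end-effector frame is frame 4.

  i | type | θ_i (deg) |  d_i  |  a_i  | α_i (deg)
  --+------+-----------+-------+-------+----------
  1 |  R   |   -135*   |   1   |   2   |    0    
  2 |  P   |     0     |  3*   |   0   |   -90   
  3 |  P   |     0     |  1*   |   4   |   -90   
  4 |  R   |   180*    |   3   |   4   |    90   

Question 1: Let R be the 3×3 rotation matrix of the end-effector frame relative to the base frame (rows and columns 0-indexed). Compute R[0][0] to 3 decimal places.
End-effector x-axis (col 0 of R) = (0.7071,0.7071,-0.0000)
R[0][0] = 0.7071

0.707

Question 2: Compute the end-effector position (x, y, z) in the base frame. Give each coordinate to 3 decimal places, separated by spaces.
-0.707 -2.121 1.000

after link 1: o_1 = (-1.4142, -1.4142, 1.0000)
after link 2: o_2 = (-1.4142, -1.4142, 4.0000)
after link 3: o_3 = (-3.5355, -4.9497, 4.0000)
after link 4: o_4 = (-0.7071, -2.1213, 1.0000)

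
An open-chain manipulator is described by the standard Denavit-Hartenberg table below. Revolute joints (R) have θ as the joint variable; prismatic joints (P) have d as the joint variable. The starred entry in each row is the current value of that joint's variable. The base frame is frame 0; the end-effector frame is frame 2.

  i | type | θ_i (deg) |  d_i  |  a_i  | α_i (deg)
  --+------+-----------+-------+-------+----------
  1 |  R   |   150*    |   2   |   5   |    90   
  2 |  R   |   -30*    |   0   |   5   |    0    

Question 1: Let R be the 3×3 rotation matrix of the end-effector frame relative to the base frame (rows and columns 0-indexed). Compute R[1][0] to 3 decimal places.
0.433

End-effector x-axis (col 0 of R) = (-0.7500,0.4330,-0.5000)
R[1][0] = 0.4330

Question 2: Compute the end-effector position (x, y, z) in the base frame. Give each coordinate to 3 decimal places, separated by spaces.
after link 1: o_1 = (-4.3301, 2.5000, 2.0000)
after link 2: o_2 = (-8.0801, 4.6651, -0.5000)

-8.080 4.665 -0.500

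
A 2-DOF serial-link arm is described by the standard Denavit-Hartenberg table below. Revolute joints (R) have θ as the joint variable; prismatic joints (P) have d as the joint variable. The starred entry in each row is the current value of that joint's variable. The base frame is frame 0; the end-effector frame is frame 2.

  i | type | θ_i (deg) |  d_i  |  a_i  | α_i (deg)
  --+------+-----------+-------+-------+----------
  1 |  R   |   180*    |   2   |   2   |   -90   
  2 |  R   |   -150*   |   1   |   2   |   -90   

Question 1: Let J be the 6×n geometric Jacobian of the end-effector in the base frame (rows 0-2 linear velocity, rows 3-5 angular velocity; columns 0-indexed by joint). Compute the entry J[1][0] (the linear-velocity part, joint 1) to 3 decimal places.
-0.268

axis z_0 = ẑ; lever o_n−o_0 = (-0.2679,-1.0000,3.0000)
cross product → J_v[:, 0] = (1.0000,-0.2679,0.0000)
J_ω[:, 0] = z_0
entry J[1][0] = -0.2679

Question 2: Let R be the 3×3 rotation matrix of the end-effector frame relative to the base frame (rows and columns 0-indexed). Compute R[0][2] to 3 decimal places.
-0.500

End-effector z-axis (col 2 of R) = (-0.5000,0.0000,0.8660)
R[0][2] = -0.5000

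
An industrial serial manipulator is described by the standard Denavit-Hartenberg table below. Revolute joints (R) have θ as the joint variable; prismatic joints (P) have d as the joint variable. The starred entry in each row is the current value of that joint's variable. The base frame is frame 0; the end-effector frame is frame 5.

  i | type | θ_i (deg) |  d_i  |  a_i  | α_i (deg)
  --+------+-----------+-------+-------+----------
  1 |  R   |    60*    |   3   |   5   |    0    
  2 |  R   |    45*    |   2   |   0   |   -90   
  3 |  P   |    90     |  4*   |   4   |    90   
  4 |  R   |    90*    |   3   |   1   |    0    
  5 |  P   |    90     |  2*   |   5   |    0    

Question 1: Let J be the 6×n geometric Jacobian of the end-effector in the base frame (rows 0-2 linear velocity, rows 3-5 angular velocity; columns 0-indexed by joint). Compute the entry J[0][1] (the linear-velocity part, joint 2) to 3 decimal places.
-3.536

axis z_1 = (0.0000,0.0000,1.0000); lever o_n−o_1 = (-6.1237,3.5355,3.0000)
cross product → J_v[:, 1] = (-3.5355,-6.1237,0.0000)
J_ω[:, 1] = z_1
entry J[0][1] = -3.5355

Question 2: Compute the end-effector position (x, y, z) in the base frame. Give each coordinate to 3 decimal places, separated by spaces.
-3.624 7.866 6.000

after link 1: o_1 = (2.5000, 4.3301, 3.0000)
after link 2: o_2 = (2.5000, 4.3301, 5.0000)
after link 3: o_3 = (-1.3637, 3.2949, 1.0000)
after link 4: o_4 = (-3.1061, 5.9338, 1.0000)
after link 5: o_5 = (-3.6237, 7.8657, 6.0000)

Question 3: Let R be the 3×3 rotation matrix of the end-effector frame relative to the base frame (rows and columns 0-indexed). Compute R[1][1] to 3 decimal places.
0.259

End-effector y-axis (col 1 of R) = (0.9659,0.2588,0.0000)
R[1][1] = 0.2588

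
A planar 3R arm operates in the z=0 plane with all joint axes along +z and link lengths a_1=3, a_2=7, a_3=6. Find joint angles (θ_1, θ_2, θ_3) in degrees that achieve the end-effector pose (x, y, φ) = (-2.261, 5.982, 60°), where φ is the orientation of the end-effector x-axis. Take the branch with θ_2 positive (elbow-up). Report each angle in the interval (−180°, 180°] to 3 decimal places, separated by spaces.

wrist centre = target − a_3·(cos φ, sin φ) = (-5.2610, 0.7858)
cos θ_2 = (28.2957−3²−7²)/(2·3·7) = -0.7072; θ_2 = 135.0113° (elbow-up)
β = atan2(0.7858,-5.2610) = 171.5044°; ψ = atan2(4.9488,-1.9507) = 111.5135°
θ_1 = β − ψ = 59.9909°
θ_3 = φ − θ_1 − θ_2 = -135.0022° (wrapped to (-180°,180°])

59.991 135.011 -135.002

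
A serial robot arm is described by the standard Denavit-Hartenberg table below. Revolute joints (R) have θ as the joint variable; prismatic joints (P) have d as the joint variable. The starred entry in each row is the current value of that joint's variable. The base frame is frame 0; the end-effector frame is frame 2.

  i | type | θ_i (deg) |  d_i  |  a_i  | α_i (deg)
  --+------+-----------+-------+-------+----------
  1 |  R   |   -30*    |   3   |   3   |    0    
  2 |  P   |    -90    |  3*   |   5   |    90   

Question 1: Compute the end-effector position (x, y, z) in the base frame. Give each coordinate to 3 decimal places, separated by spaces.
after link 1: o_1 = (2.5981, -1.5000, 3.0000)
after link 2: o_2 = (0.0981, -5.8301, 6.0000)

0.098 -5.830 6.000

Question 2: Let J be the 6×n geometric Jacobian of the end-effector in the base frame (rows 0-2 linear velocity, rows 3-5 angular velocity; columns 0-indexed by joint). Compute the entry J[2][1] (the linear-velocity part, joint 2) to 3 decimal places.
prismatic axis z_1 = (0.0000,0.0000,1.0000)
J_v[:, 1] = z_1; J_ω[:, 1] = (0,0,0)
entry J[2][1] = 1.0000

1.000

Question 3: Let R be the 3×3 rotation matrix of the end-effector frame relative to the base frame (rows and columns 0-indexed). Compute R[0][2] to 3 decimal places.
End-effector z-axis (col 2 of R) = (-0.8660,0.5000,0.0000)
R[0][2] = -0.8660

-0.866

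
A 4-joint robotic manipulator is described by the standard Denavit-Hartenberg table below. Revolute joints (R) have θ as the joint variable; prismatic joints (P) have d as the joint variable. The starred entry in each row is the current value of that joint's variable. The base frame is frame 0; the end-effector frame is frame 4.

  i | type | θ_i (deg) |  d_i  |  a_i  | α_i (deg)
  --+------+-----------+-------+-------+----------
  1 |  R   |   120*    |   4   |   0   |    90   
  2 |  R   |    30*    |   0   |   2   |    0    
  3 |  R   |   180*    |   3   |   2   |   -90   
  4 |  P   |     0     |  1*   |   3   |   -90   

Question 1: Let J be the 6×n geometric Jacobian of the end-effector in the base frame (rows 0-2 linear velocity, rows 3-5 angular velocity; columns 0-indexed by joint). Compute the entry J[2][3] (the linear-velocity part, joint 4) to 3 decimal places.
prismatic axis z_3 = (-0.2500,0.4330,-0.8660)
J_v[:, 3] = z_3; J_ω[:, 3] = (0,0,0)
entry J[2][3] = -0.8660

-0.866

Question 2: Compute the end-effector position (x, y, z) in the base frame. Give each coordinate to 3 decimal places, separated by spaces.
after link 1: o_1 = (0.0000, 0.0000, 4.0000)
after link 2: o_2 = (-0.8660, 1.5000, 5.0000)
after link 3: o_3 = (2.5981, 1.5000, 4.0000)
after link 4: o_4 = (3.6471, -0.3170, 1.6340)

3.647 -0.317 1.634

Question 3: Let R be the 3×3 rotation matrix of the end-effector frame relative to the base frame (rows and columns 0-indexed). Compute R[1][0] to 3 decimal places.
-0.750

End-effector x-axis (col 0 of R) = (0.4330,-0.7500,-0.5000)
R[1][0] = -0.7500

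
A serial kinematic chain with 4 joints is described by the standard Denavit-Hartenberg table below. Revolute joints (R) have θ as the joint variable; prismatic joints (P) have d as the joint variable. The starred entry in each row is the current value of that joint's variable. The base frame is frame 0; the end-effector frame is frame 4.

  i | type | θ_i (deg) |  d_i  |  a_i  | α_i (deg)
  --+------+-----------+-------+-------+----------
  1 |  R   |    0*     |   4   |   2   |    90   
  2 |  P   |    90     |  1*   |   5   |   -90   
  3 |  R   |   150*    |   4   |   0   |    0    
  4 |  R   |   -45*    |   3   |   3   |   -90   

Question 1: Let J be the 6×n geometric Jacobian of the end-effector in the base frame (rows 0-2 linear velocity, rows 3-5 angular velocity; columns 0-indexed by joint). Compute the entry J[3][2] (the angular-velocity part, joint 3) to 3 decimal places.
-1.000

axis z_2 = (-1.0000,-0.0000,0.0000); lever o_n−o_2 = (-7.0000,2.8978,-0.7765)
cross product → J_v[:, 2] = (-0.0000,-0.7765,-2.8978)
J_ω[:, 2] = z_2
entry J[3][2] = -1.0000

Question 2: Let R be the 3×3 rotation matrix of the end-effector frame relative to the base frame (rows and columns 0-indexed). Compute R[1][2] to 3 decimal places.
End-effector z-axis (col 2 of R) = (-0.0000,-0.2588,-0.9659)
R[1][2] = -0.2588

-0.259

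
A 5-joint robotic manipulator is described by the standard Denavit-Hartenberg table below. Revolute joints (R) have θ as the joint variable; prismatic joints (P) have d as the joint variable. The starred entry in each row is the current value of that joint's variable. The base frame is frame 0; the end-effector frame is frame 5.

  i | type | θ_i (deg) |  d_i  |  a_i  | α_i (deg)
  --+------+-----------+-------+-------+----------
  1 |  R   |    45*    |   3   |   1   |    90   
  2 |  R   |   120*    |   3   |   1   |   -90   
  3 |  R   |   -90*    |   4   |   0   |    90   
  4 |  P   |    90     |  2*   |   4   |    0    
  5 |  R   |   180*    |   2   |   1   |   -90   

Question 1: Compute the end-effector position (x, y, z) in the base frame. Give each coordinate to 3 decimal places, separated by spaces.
after link 1: o_1 = (0.7071, 0.7071, 3.0000)
after link 2: o_2 = (2.4749, -1.7678, 3.8660)
after link 3: o_3 = (0.0254, -4.2173, 1.8660)
after link 4: o_4 = (-1.7170, -5.9596, -1.8660)
after link 5: o_5 = (-0.3975, -4.6402, -3.0981)

-0.398 -4.640 -3.098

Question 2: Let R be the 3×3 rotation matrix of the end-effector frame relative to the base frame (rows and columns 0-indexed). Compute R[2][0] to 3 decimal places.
End-effector x-axis (col 0 of R) = (0.6124,0.6124,0.5000)
R[2][0] = 0.5000

0.500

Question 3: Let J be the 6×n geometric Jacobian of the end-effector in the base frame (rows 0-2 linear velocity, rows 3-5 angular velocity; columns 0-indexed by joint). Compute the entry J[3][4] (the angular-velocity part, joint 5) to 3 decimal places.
0.354

axis z_4 = (0.3536,0.3536,-0.8660); lever o_n−o_4 = (1.3195,1.3195,-1.2321)
cross product → J_v[:, 4] = (0.7071,-0.7071,0.0000)
J_ω[:, 4] = z_4
entry J[3][4] = 0.3536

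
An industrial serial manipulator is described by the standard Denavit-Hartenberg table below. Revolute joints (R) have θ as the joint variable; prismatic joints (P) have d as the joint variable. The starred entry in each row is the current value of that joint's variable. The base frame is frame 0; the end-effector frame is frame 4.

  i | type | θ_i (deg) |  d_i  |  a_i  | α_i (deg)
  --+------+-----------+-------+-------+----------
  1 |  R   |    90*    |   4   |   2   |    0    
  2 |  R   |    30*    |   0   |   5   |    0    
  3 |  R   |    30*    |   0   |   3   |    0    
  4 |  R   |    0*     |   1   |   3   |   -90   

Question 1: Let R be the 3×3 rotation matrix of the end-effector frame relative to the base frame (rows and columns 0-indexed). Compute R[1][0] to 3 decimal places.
0.500

End-effector x-axis (col 0 of R) = (-0.8660,0.5000,0.0000)
R[1][0] = 0.5000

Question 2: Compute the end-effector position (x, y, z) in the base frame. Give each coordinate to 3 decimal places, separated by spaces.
after link 1: o_1 = (0.0000, 2.0000, 4.0000)
after link 2: o_2 = (-2.5000, 6.3301, 4.0000)
after link 3: o_3 = (-5.0981, 7.8301, 4.0000)
after link 4: o_4 = (-7.6962, 9.3301, 5.0000)

-7.696 9.330 5.000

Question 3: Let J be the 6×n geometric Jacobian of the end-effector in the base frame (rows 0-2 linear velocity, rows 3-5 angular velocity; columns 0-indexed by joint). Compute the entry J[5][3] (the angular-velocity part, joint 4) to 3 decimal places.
1.000

axis z_3 = (0.0000,0.0000,1.0000); lever o_n−o_3 = (-2.5981,1.5000,1.0000)
cross product → J_v[:, 3] = (-1.5000,-2.5981,0.0000)
J_ω[:, 3] = z_3
entry J[5][3] = 1.0000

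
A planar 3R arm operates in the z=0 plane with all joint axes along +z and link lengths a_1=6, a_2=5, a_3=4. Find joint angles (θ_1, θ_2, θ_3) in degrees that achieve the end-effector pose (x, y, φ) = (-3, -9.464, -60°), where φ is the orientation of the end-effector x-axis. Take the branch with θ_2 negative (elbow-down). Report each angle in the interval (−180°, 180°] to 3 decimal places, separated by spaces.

-90.000 -90.001 120.001

wrist centre = target − a_3·(cos φ, sin φ) = (-5.0000, -5.9999)
cos θ_2 = (60.9988−6²−5²)/(2·6·5) = -0.0000; θ_2 = -90.0012° (elbow-down)
β = atan2(-5.9999,-5.0000) = -129.8060°; ψ = atan2(-5.0000,5.9999) = -39.8060°
θ_1 = β − ψ = -90.0000°
θ_3 = φ − θ_1 − θ_2 = 120.0012° (wrapped to (-180°,180°])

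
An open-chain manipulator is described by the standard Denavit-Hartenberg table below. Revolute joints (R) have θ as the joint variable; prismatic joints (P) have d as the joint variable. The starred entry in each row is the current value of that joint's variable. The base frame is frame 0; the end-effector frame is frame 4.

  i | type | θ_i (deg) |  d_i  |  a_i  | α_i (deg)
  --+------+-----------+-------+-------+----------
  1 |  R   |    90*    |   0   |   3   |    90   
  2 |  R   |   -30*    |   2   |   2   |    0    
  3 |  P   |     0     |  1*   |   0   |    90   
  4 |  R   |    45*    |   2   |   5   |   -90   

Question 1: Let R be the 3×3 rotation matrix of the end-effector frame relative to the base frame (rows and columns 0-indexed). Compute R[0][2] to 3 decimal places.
End-effector z-axis (col 2 of R) = (0.7071,-0.6124,0.3536)
R[0][2] = 0.7071

0.707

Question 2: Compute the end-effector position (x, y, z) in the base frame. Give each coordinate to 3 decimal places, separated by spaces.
after link 1: o_1 = (0.0000, 3.0000, 0.0000)
after link 2: o_2 = (2.0000, 4.7321, -1.0000)
after link 3: o_3 = (3.0000, 4.7321, -1.0000)
after link 4: o_4 = (6.5355, 6.7939, -4.4998)

6.536 6.794 -4.500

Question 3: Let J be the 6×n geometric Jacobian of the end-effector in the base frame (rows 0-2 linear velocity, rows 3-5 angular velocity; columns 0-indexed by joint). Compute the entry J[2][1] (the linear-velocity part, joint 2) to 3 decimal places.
axis z_1 = (1.0000,-0.0000,0.0000); lever o_n−o_1 = (6.5355,3.7939,-4.4998)
cross product → J_v[:, 1] = (0.0000,4.4998,3.7939)
J_ω[:, 1] = z_1
entry J[2][1] = 3.7939

3.794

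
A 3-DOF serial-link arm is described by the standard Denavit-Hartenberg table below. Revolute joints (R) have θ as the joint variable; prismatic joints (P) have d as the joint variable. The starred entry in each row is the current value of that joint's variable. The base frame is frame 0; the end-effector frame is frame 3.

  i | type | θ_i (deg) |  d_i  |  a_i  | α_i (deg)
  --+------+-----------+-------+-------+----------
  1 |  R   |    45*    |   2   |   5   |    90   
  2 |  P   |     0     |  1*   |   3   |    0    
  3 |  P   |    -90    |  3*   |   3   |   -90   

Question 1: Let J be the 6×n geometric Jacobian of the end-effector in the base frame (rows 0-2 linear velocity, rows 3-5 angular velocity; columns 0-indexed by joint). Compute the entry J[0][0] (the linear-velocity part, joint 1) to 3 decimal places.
axis z_0 = ẑ; lever o_n−o_0 = (8.4853,2.8284,-1.0000)
cross product → J_v[:, 0] = (-2.8284,8.4853,0.0000)
J_ω[:, 0] = z_0
entry J[0][0] = -2.8284

-2.828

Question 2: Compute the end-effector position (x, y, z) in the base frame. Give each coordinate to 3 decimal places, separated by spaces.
after link 1: o_1 = (3.5355, 3.5355, 2.0000)
after link 2: o_2 = (6.3640, 4.9497, 2.0000)
after link 3: o_3 = (8.4853, 2.8284, -1.0000)

8.485 2.828 -1.000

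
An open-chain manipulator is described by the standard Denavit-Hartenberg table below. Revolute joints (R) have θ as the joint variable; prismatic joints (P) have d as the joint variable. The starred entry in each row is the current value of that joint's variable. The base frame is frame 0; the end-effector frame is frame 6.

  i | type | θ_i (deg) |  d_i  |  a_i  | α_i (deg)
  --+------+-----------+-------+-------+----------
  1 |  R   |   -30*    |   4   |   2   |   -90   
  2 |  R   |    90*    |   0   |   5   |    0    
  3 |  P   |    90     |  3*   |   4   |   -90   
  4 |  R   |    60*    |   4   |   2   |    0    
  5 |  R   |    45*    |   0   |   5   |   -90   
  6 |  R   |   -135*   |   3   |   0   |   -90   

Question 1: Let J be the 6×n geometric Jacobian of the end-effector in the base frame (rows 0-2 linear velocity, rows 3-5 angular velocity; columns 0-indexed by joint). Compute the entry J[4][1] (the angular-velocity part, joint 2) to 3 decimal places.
axis z_1 = (0.5000,0.8660,0.0000); lever o_n−o_1 = (-2.0925,-2.0080,-1.0000)
cross product → J_v[:, 1] = (-0.8660,0.5000,0.8081)
J_ω[:, 1] = z_1
entry J[4][1] = 0.8660

0.866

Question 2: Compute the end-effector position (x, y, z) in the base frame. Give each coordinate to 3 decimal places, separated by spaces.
after link 1: o_1 = (1.7321, -1.0000, 4.0000)
after link 2: o_2 = (1.7321, -1.0000, -1.0000)
after link 3: o_3 = (-0.2321, 3.5981, -1.0000)
after link 4: o_4 = (-1.9641, 2.5981, 3.0000)
after link 5: o_5 = (-3.2582, -2.2316, 3.0000)
after link 6: o_6 = (-0.3604, -3.0080, 3.0000)

-0.360 -3.008 3.000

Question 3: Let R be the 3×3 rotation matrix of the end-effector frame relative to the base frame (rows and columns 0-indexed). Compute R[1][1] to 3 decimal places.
End-effector y-axis (col 1 of R) = (-0.9659,0.2588,-0.0000)
R[1][1] = 0.2588

0.259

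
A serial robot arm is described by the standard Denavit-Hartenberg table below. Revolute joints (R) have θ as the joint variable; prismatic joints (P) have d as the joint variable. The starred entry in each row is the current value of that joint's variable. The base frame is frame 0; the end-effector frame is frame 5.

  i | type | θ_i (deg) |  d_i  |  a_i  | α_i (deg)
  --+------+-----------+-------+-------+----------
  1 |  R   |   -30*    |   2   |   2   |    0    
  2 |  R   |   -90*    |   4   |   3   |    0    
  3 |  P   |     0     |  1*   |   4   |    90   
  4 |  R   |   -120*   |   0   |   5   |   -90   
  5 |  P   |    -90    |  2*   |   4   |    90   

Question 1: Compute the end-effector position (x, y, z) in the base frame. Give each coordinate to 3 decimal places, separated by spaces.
-4.848 -4.397 1.670

after link 1: o_1 = (1.7321, -1.0000, 2.0000)
after link 2: o_2 = (0.2321, -3.5981, 6.0000)
after link 3: o_3 = (-1.7679, -7.0622, 7.0000)
after link 4: o_4 = (-0.5179, -4.8971, 2.6699)
after link 5: o_5 = (-4.8481, -4.3971, 1.6699)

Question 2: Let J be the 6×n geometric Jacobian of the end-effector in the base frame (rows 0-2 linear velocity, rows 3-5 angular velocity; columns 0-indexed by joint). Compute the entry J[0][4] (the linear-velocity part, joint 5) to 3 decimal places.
prismatic axis z_4 = (-0.4330,-0.7500,-0.5000)
J_v[:, 4] = z_4; J_ω[:, 4] = (0,0,0)
entry J[0][4] = -0.4330

-0.433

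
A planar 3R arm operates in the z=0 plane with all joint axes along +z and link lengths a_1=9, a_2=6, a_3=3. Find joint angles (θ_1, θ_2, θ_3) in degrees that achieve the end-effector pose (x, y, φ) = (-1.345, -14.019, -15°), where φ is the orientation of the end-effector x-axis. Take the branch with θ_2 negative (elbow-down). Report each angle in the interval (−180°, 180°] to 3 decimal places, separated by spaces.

wrist centre = target − a_3·(cos φ, sin φ) = (-4.2428, -13.2425)
cos θ_2 = (193.3661−9²−6²)/(2·9·6) = 0.7071; θ_2 = -45.0011° (elbow-down)
β = atan2(-13.2425,-4.2428) = -107.7649°; ψ = atan2(-4.2427,13.2426) = -17.7647°
θ_1 = β − ψ = -90.0002°
θ_3 = φ − θ_1 − θ_2 = 120.0013° (wrapped to (-180°,180°])

-90.000 -45.001 120.001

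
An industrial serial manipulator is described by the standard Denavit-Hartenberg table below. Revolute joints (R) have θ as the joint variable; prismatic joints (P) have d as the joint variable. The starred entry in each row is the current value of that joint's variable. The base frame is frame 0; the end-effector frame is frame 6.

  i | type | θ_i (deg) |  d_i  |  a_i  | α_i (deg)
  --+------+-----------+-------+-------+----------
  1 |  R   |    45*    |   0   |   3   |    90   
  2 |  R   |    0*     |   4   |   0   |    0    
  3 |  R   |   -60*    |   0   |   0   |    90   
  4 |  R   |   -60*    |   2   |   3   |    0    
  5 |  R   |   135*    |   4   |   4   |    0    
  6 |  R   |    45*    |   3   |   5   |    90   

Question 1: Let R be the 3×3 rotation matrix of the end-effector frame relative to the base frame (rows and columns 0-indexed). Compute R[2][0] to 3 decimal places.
End-effector x-axis (col 0 of R) = (0.4356,-0.7891,0.4330)
R[2][0] = 0.4330

0.433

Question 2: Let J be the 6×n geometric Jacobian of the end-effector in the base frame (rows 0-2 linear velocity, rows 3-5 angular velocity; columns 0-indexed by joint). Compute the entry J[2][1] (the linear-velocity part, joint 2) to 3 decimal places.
-7.777

axis z_1 = (0.7071,-0.7071,0.0000); lever o_n−o_1 = (1.2863,-12.2841,-4.5306)
cross product → J_v[:, 1] = (3.2036,3.2036,-7.7766)
J_ω[:, 1] = z_1
entry J[2][1] = -7.7766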